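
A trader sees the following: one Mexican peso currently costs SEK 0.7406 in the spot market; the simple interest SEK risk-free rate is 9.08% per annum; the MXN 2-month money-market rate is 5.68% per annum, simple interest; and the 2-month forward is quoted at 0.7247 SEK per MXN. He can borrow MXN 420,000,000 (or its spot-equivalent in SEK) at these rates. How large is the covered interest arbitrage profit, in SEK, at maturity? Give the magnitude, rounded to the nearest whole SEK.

T = 2/12 years.
Keep in MXN, deliver into the forward: 420,000,000·1.00946666667·0.7247 = SEK 307,255,407.20.
Swap to SEK now, deposit: 420,000,000·0.7406·1.01513333333 = SEK 315,759,253.60.
The quoted forward undervalues MXN, so borrow MXN, convert to SEK at spot, deposit the SEK at 9.08%, and buy MXN forward at 0.7247 to cover the loan.
Arbitrage profit = |307,255,407.20 − 315,759,253.60| = SEK 8,503,846.

SEK 8,503,846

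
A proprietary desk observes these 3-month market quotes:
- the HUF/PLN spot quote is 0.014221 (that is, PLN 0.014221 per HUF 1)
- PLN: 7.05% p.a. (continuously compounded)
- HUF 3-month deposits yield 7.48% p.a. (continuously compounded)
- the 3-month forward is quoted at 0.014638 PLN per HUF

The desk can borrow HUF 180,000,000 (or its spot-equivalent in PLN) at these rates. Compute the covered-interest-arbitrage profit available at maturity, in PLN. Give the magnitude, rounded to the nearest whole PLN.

T = 3/12 years.
Route A — deposit HUF, sell forward: 180,000,000 × 1.01887594 × 0.014638 = PLN 2,684,575.08.
Route B — convert at spot, deposit PLN: 180,000,000 × 0.014221 × 1.017781237 = PLN 2,605,296.05.
The quoted forward overvalues HUF, so borrow PLN, buy HUF at spot, deposit the HUF at 7.48%, and sell the proceeds forward at 0.014638.
Arbitrage profit = |2,684,575.08 − 2,605,296.05| = PLN 79,279.

PLN 79,279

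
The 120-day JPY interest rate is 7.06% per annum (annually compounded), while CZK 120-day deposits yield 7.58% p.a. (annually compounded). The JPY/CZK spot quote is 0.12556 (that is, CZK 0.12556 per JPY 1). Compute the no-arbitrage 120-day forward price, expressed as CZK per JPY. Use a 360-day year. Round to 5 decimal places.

0.12576

T = 120/360 years.
CZK accumulates by (1 + 0.0758)^(120/360) = 1.0246539.
JPY growth factor: (1 + 0.0706)^(120/360) = 1.0230003.
Forward (CZK per JPY) = 0.12556 × 1.0246539 / 1.0230003 = 0.1257630.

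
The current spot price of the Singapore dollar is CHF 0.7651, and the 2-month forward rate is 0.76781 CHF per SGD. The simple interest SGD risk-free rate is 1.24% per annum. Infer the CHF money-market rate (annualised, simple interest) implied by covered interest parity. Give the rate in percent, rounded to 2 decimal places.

3.37%

T = 2/12 years.
CIP gives F = S · g_CHF/g_SGD, so g_CHF/g_SGD = 0.76781/0.7651 = 1.0035420.
The SGD side grows by 1 + 0.0124×2/12 = 1.0020667.
That pins the CHF growth at 1.005616.
r = (1.005616 − 1)/(2/12) = 0.033696 → 3.37%.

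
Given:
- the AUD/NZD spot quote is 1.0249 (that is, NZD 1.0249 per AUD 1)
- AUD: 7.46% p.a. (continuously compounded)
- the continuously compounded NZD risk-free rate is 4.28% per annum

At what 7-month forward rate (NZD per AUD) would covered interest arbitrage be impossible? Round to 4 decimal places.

T = 7/12 years.
NZD accumulates by e^(0.0428×7/12) = 1.0252809.
Growth of 1 AUD over T: e^(0.0746×7/12) = 1.0444774.
CIP: F = S · (grow NZD)/(grow AUD) = 1.0249 × 1.0252809/1.0444774 = 1.006063 NZD per AUD.

1.0061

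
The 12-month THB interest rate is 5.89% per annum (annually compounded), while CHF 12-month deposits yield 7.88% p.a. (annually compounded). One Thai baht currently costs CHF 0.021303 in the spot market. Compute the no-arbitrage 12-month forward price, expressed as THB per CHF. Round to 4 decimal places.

T = 1 year.
Growth of 1 CHF over T: (1 + 0.0788)^1 = 1.078800.
Growth of 1 THB over T: (1 + 0.0589)^1 = 1.058900.
Forward (CHF per THB) = 0.021303 × 1.078800 / 1.058900 = 0.021703349.
Invert for THB per CHF: 1 / 0.021703349 = 46.0758.

46.0758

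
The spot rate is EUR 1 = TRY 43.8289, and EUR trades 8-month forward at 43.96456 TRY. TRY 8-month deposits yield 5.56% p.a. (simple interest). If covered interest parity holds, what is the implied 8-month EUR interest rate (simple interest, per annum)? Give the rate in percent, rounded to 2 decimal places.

T = 8/12 years.
By CIP, F/S equals the TRY-to-EUR growth ratio: 43.96456/43.8289 = 1.0030952.
TRY growth factor: 1 + 0.0556×8/12 = 1.0370667.
That pins the EUR growth at 1.0338667.
(1.0338667 − 1)/T = 0.050800, i.e. 5.08%.

5.08%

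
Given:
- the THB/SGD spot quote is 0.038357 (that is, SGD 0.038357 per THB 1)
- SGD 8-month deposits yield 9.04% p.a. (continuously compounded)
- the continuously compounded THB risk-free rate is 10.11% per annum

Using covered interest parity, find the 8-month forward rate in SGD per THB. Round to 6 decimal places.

T = 8/12 years.
SGD accumulates by e^(0.0904×8/12) = 1.0621197.
THB growth factor: e^(0.1011×8/12) = 1.0697233.
So F = 0.038357 × 1.0621197 / 1.0697233 = 0.03808436 (SGD/THB).

0.038084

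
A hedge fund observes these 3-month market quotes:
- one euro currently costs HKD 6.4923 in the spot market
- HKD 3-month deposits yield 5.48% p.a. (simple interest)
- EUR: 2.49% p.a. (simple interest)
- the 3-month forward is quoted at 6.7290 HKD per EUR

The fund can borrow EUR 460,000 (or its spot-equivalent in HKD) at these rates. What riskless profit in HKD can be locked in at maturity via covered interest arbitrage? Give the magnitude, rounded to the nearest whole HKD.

HKD 87,236

T = 3/12 years.
Invest the EUR and cover forward: 460,000 × 1.006225 × 6.7290 = HKD 3,114,608.49.
Convert at spot and invest in HKD: 460,000 × 6.4923 × 1.013700 = HKD 3,027,372.47.
The quoted forward overvalues EUR, so borrow HKD, buy EUR at spot, deposit the EUR at 2.49%, and sell the proceeds forward at 6.7290.
Arbitrage profit = |3,114,608.49 − 3,027,372.47| = HKD 87,236.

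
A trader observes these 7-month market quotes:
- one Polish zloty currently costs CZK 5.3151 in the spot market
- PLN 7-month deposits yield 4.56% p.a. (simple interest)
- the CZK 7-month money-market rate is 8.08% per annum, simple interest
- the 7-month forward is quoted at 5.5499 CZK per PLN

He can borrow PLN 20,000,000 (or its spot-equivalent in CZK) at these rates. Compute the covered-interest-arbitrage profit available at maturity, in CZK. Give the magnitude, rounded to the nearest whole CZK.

T = 7/12 years.
Keep in PLN, deliver into the forward: 20,000,000·1.026600·5.5499 = CZK 113,950,546.80.
Swap to CZK now, deposit: 20,000,000·5.3151·1.04713333333 = CZK 111,312,367.60.
The quoted forward overvalues PLN, so borrow CZK, buy PLN at spot, deposit the PLN at 4.56%, and sell the proceeds forward at 5.5499.
Arbitrage profit = |113,950,546.80 − 111,312,367.60| = CZK 2,638,179.

CZK 2,638,179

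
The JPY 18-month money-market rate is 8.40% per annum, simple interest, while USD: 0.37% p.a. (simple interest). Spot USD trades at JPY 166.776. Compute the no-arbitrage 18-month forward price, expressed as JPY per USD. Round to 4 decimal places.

186.7533

T = 18/12 years.
Growth of 1 JPY over T: 1 + 0.0840×18/12 = 1.126000.
USD accumulates by 1 + 0.0037×18/12 = 1.005550.
CIP: F = S · (grow JPY)/(grow USD) = 166.776 × 1.126000/1.005550 = 186.753295 JPY per USD.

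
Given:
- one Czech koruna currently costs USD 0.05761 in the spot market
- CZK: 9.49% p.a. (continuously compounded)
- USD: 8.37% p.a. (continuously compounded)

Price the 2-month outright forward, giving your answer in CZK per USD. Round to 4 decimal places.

17.3905

T = 2/12 years.
USD accumulates by e^(0.0837×2/12) = 1.01404776.
CZK accumulates by e^(0.0949×2/12) = 1.01594241.
Forward (USD per CZK) = 0.05761 × 1.01404776 / 1.01594241 = 0.057502562.
Invert for CZK per USD: 1 / 0.057502562 = 17.3905.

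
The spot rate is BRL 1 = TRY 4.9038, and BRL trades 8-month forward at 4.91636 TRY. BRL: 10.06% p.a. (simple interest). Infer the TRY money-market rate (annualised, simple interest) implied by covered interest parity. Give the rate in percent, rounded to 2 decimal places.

T = 8/12 years.
F/S = 4.91636/4.9038 = 1.0025613 = (growth of TRY) / (growth of BRL).
The BRL side grows by 1 + 0.1006×8/12 = 1.0670667.
Hence g_TRY = 1.0697998.
(1.0697998 − 1)/T = 0.104700, i.e. 10.47%.

10.47%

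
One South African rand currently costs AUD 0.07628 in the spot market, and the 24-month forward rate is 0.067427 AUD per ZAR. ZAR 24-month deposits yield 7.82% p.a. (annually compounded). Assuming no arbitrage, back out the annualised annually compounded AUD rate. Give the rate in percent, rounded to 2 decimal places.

T = 2 years.
CIP gives F = S · g_AUD/g_ZAR, so g_AUD/g_ZAR = 0.067427/0.07628 = 0.8839407.
The ZAR side grows by (1 + 0.0782)^2 = 1.1625152.
So the AUD growth factor = 1.0275945.
Annualise: 1.0275945^(1/2) − 1 = 0.013703 = 1.37%.

1.37%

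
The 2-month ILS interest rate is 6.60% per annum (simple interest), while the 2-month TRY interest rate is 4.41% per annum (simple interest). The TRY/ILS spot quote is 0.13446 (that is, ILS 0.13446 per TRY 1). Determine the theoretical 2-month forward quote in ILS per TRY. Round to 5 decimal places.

T = 2/12 years.
ILS growth factor: 1 + 0.0660×2/12 = 1.011000.
Growth of 1 TRY over T: 1 + 0.0441×2/12 = 1.007350.
Forward (ILS per TRY) = 0.13446 × 1.011000 / 1.007350 = 0.1349472.

0.13495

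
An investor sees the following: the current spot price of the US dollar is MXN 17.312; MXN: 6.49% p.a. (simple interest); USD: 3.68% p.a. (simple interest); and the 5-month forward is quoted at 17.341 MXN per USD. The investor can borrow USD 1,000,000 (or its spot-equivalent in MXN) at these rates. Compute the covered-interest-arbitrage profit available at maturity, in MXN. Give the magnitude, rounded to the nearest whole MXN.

T = 5/12 years.
Invest the USD and cover forward: 1,000,000 × 1.0153333333 × 17.341 = MXN 17,606,895.33.
Convert at spot and invest in MXN: 1,000,000 × 17.312 × 1.0270416667 = MXN 17,780,145.33.
The quoted forward undervalues USD, so borrow USD, convert to MXN at spot, deposit the MXN at 6.49%, and buy USD forward at 17.341 to cover the loan.
Arbitrage profit = |17,606,895.33 − 17,780,145.33| = MXN 173,250.

MXN 173,250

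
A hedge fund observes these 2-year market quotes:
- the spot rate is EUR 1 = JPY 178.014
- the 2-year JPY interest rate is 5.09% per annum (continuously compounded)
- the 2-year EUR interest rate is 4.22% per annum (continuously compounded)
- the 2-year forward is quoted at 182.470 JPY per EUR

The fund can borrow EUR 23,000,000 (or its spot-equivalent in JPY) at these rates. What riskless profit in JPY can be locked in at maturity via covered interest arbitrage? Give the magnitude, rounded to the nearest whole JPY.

JPY 33,320,207

T = 2 years.
Route A — deposit EUR, sell forward: 23,000,000 × 1.088064032388 × 182.470 = JPY 4,566,398,011.77.
Route B — convert at spot, deposit JPY: 23,000,000 × 178.014 × 1.10716201718 = JPY 4,533,077,804.50.
The quoted forward overvalues EUR, so borrow JPY, buy EUR at spot, deposit the EUR at 4.22%, and sell the proceeds forward at 182.470.
Profit = 4,566,398,011.77 − 4,533,077,804.50 = JPY 33,320,207.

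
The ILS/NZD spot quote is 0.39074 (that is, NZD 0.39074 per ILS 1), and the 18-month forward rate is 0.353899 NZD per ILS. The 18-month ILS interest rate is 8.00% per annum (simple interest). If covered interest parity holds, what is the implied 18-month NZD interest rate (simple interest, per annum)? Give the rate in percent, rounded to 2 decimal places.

T = 18/12 years.
F/S = 0.353899/0.39074 = 0.9057148 = (growth of NZD) / (growth of ILS).
The ILS side grows by 1 + 0.0800×18/12 = 1.120000.
That pins the NZD growth at 1.0144006.
r = (1.0144006 − 1)/(18/12) = 0.009600 → 0.96%.

0.96%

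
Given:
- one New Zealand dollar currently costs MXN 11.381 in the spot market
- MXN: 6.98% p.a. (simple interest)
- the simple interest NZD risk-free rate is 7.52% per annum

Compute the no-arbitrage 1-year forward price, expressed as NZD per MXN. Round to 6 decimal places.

T = 1 year.
MXN accumulates by 1 + 0.0698×1 = 1.069800.
NZD growth factor: 1 + 0.0752×1 = 1.075200.
Forward (MXN per NZD) = 11.381 × 1.069800 / 1.075200 = 11.32384.
Invert for NZD per MXN: 1 / 11.32384 = 0.088309.

0.088309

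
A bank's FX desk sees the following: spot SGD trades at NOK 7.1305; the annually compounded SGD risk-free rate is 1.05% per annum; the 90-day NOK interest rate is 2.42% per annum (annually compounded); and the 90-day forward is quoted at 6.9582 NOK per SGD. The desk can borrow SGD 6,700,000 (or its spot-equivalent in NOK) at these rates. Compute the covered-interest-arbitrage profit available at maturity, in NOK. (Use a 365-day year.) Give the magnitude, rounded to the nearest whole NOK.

T = 90/365 years.
Keep in SGD, deliver into the forward: 6,700,000·1.0025788626·6.9582 = NOK 46,740,166.42.
Swap to NOK now, deposit: 6,700,000·7.1305·1.0059134812 = NOK 48,056,862.72.
The quoted forward undervalues SGD, so borrow SGD, convert to NOK at spot, deposit the NOK at 2.42%, and buy SGD forward at 6.9582 to cover the loan.
Arbitrage profit = |46,740,166.42 − 48,056,862.72| = NOK 1,316,696.

NOK 1,316,696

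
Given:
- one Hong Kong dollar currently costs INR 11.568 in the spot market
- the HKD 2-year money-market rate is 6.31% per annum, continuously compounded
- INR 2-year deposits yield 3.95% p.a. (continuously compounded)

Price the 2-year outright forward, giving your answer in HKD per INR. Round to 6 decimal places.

0.090623

T = 2 years.
Growth of 1 INR over T: e^(0.0395×2) = 1.0822043.
Growth of 1 HKD over T: e^(0.0631×2) = 1.134509.
CIP: F = S · (grow INR)/(grow HKD) = 11.568 × 1.0822043/1.134509 = 11.03468 INR per HKD.
Quoted the other way: 1/11.03468 = 0.090623 HKD per INR.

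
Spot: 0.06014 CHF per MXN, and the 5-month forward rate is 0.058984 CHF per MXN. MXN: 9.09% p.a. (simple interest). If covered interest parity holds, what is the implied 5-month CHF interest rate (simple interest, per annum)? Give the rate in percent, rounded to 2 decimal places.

4.30%

T = 5/12 years.
By CIP, F/S equals the CHF-to-MXN growth ratio: 0.058984/0.06014 = 0.9807782.
The MXN side grows by 1 + 0.0909×5/12 = 1.037875.
Hence g_CHF = 1.0179252.
(1.0179252 − 1)/T = 0.043020, i.e. 4.30%.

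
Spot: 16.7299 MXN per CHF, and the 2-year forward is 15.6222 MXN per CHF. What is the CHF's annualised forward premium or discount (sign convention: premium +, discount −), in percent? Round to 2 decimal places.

-3.31%

T = 2 years.
Period premium: (15.6222 − 16.7299)/16.7299 = -0.0662108.
×(1/T) gives -3.31% p.a.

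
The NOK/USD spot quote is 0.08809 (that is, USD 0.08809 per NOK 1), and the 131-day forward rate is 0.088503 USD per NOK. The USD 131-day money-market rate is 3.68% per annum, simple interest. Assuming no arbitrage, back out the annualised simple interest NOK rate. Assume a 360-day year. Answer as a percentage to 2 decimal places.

T = 131/360 years.
CIP gives F = S · g_USD/g_NOK, so g_USD/g_NOK = 0.088503/0.08809 = 1.0046884.
The USD side grows by 1 + 0.0368×131/360 = 1.0133911.
That pins the NOK growth at 1.0086621.
(1.0086621 − 1)/T = 0.023804, i.e. 2.38%.

2.38%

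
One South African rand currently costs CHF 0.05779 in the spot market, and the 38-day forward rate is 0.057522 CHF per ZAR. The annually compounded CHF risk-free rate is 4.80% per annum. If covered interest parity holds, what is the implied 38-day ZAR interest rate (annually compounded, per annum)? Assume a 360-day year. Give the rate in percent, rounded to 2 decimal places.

T = 38/360 years.
F/S = 0.057522/0.05779 = 0.9953625 = (growth of CHF) / (growth of ZAR).
The CHF side grows by (1 + 0.0480)^(38/360) = 1.0049611.
That pins the ZAR growth at 1.0096433.
Annualise: 1.0096433^(360/38) − 1 = 0.095181 = 9.52%.

9.52%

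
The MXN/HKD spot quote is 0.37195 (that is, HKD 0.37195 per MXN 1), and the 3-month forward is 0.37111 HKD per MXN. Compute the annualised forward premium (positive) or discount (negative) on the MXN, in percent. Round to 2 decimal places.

T = 3/12 years.
MXN trades forward at -0.22584% vs spot over the period.
×(1/T) gives -0.90% p.a.

-0.90%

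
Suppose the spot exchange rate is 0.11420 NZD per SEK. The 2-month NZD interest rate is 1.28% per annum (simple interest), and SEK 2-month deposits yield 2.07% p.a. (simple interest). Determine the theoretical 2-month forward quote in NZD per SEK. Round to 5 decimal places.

0.11405

T = 2/12 years.
NZD growth factor: 1 + 0.0128×2/12 = 1.0021333.
Growth of 1 SEK over T: 1 + 0.0207×2/12 = 1.003450.
CIP: F = S · (grow NZD)/(grow SEK) = 0.1142 × 1.0021333/1.003450 = 0.1140501 NZD per SEK.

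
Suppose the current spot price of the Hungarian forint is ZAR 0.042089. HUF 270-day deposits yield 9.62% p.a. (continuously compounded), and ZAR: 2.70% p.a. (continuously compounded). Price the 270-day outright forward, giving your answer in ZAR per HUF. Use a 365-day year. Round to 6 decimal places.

T = 270/365 years.
Growth of 1 ZAR over T: e^(0.0270×270/365) = 1.0201734.
HUF accumulates by e^(0.0962×270/365) = 1.0737548.
So F = 0.042089 × 1.0201734 / 1.0737548 = 0.03998872 (ZAR/HUF).

0.039989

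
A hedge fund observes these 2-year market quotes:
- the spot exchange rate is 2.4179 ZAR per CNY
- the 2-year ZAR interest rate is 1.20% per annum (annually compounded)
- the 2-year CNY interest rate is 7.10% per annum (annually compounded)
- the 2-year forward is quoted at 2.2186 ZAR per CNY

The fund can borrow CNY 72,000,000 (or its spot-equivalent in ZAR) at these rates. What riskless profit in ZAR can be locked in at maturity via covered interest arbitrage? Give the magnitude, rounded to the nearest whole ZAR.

ZAR 4,935,412

T = 2 years.
Invest the CNY and cover forward: 72,000,000 × 1.147041 × 2.2186 = ZAR 183,227,411.71.
Convert at spot and invest in ZAR: 72,000,000 × 2.4179 × 1.024144 = ZAR 178,291,999.99.
The quoted forward overvalues CNY, so borrow ZAR, buy CNY at spot, deposit the CNY at 7.10%, and sell the proceeds forward at 2.2186.
The gap between the two covered legs is ZAR 4,935,412.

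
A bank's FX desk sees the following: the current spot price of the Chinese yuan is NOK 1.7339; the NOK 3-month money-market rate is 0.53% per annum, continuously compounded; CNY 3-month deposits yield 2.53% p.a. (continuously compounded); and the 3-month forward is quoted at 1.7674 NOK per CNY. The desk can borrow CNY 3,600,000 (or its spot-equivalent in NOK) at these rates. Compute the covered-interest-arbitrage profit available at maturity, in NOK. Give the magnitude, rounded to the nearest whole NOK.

NOK 152,695

T = 3/12 years.
Route A — deposit CNY, sell forward: 3,600,000 × 1.006345045 × 1.7674 = NOK 6,403,011.24.
Route B — convert at spot, deposit NOK: 3,600,000 × 1.7339 × 1.001325878 = NOK 6,250,316.18.
The quoted forward overvalues CNY, so borrow NOK, buy CNY at spot, deposit the CNY at 2.53%, and sell the proceeds forward at 1.7674.
Profit = 6,403,011.24 − 6,250,316.18 = NOK 152,695.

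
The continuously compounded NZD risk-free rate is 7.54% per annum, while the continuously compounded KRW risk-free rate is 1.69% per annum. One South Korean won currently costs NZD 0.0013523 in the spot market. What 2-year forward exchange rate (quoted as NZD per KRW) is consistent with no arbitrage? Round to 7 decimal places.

0.0015201

T = 2 years.
NZD growth factor: e^(0.0754×2) = 1.1627641.
Growth of 1 KRW over T: e^(0.0169×2) = 1.0343777.
CIP: F = S · (grow NZD)/(grow KRW) = 0.0013523 × 1.1627641/1.0343777 = 0.001520147 NZD per KRW.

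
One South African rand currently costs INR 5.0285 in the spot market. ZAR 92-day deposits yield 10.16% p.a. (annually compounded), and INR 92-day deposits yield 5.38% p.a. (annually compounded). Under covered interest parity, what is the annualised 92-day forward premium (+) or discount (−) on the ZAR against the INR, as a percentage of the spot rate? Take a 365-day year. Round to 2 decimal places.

-4.41%

T = 92/365 years.
CIP forward (INR per ZAR) = 5.0285 × 1.013296/1.0246896 = 4.9725877.
(F − S)/S ÷ T = (4.9725877 − 5.0285)/5.0285/(92/365) = -0.044114 → -4.41%.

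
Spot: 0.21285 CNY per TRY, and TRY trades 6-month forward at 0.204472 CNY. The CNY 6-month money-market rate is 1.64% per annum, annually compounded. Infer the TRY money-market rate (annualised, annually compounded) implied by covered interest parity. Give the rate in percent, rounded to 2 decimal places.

T = 6/12 years.
By CIP, F/S equals the CNY-to-TRY growth ratio: 0.204472/0.21285 = 0.9606389.
CNY growth factor: (1 + 0.0164)^(6/12) = 1.0081667.
Hence g_TRY = 1.0494752.
r = 1.0494752^(12/6) − 1 = 0.101398 → 10.14%.

10.14%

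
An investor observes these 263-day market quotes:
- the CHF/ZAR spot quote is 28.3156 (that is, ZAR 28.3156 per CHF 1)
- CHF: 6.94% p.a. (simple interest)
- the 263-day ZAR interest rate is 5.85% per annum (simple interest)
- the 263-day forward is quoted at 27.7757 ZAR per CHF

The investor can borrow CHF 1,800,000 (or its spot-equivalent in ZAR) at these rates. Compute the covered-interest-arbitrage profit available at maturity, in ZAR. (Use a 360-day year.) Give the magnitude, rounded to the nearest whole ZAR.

ZAR 615,230

T = 263/360 years.
Keep in CHF, deliver into the forward: 1,800,000·1.0507005556·27.7757 = ZAR 52,531,098.16.
Swap to ZAR now, deposit: 1,800,000·28.3156·1.0427375 = ZAR 53,146,328.32.
The quoted forward undervalues CHF, so borrow CHF, convert to ZAR at spot, deposit the ZAR at 5.85%, and buy CHF forward at 27.7757 to cover the loan.
Profit = 53,146,328.32 − 52,531,098.16 = ZAR 615,230.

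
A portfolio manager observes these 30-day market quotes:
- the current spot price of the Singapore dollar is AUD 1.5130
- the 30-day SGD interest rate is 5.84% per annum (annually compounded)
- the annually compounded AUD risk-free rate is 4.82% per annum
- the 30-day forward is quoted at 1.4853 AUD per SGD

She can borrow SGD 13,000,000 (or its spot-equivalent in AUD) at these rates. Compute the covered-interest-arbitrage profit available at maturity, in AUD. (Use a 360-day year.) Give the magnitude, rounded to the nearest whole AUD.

T = 30/360 years.
Keep in SGD, deliver into the forward: 13,000,000·1.0047410646·1.4853 = AUD 19,400,444.74.
Swap to AUD now, deposit: 13,000,000·1.5130·1.0039305718 = AUD 19,746,310.42.
The quoted forward undervalues SGD, so borrow SGD, convert to AUD at spot, deposit the AUD at 4.82%, and buy SGD forward at 1.4853 to cover the loan.
Profit = 19,746,310.42 − 19,400,444.74 = AUD 345,866.

AUD 345,866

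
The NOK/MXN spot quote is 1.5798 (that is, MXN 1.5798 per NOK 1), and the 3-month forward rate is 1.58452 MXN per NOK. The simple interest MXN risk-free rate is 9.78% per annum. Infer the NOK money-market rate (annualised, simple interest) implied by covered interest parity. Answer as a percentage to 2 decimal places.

8.56%

T = 3/12 years.
F/S = 1.58452/1.5798 = 1.0029877 = (growth of MXN) / (growth of NOK).
The MXN side grows by 1 + 0.0978×3/12 = 1.024450.
That pins the NOK growth at 1.0213984.
r = (1.0213984 − 1)/(3/12) = 0.085594 → 8.56%.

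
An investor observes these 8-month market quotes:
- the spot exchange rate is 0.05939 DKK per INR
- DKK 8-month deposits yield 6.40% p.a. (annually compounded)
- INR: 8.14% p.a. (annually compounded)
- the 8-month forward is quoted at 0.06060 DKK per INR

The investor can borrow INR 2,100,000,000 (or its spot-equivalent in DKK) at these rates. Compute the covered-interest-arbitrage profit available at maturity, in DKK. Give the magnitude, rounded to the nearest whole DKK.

DKK 4,090,382

T = 8/12 years.
Keep in INR, deliver into the forward: 2,100,000,000·1.05355588374·0.06060 = DKK 134,075,521.76.
Swap to DKK now, deposit: 2,100,000,000·0.05939·1.04222403736 = DKK 129,985,139.72.
The quoted forward overvalues INR, so borrow DKK, buy INR at spot, deposit the INR at 8.14%, and sell the proceeds forward at 0.06060.
The gap between the two covered legs is DKK 4,090,382.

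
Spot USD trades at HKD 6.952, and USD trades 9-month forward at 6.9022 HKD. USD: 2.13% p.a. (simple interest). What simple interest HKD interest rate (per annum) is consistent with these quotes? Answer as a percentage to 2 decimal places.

1.16%

T = 9/12 years.
F/S = 6.9022/6.952 = 0.9928366 = (growth of HKD) / (growth of USD).
The USD side grows by 1 + 0.0213×9/12 = 1.015975.
Hence g_HKD = 1.0086972.
r = (1.0086972 − 1)/(9/12) = 0.011596 → 1.16%.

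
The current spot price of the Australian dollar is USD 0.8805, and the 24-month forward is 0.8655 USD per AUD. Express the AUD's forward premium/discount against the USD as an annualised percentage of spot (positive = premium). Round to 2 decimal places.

T = 2 years.
Period premium: (0.8655 − 0.8805)/0.8805 = -0.0170358.
Per annum: -0.0170358 / 2 = -0.008518 = -0.85%.

-0.85%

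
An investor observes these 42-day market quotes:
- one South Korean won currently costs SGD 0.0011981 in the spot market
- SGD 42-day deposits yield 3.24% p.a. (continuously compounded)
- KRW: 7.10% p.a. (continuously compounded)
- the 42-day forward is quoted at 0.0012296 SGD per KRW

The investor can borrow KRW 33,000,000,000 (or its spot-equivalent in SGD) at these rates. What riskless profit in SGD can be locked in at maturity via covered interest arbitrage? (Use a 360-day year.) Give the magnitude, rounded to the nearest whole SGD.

T = 42/360 years.
Invest the KRW and cover forward: 33,000,000,000 × 1.0083177351 × 0.0012296 = SGD 40,914,307.07.
Convert at spot and invest in SGD: 33,000,000,000 × 0.0011981 × 1.0037871532 = SGD 39,687,033.81.
The quoted forward overvalues KRW, so borrow SGD, buy KRW at spot, deposit the KRW at 7.10%, and sell the proceeds forward at 0.0012296.
The gap between the two covered legs is SGD 1,227,273.

SGD 1,227,273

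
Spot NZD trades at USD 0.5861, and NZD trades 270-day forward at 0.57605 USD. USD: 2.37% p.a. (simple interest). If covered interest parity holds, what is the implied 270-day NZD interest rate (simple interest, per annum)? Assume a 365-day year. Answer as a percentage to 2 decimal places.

4.77%

T = 270/365 years.
By CIP, F/S equals the USD-to-NZD growth ratio: 0.57605/0.5861 = 0.9828528.
USD growth factor: 1 + 0.0237×270/365 = 1.0175315.
Hence g_NZD = 1.0352837.
(1.0352837 − 1)/T = 0.047698, i.e. 4.77%.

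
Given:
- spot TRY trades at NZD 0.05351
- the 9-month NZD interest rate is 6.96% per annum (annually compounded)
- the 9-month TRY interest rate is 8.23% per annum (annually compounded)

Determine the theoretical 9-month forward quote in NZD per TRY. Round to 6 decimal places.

0.053038

T = 9/12 years.
NZD accumulates by (1 + 0.0696)^(9/12) = 1.0517585.
Growth of 1 TRY over T: (1 + 0.0823)^(9/12) = 1.0611108.
So F = 0.05351 × 1.0517585 / 1.0611108 = 0.05303838 (NZD/TRY).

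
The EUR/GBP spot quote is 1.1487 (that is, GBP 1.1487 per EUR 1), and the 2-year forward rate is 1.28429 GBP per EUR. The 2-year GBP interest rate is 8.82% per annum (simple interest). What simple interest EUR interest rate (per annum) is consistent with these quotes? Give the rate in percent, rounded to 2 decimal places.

2.61%

T = 2 years.
F/S = 1.28429/1.1487 = 1.1180378 = (growth of GBP) / (growth of EUR).
GBP growth factor: 1 + 0.0882×2 = 1.176400.
That pins the EUR growth at 1.0522006.
(1.0522006 − 1)/T = 0.026100, i.e. 2.61%.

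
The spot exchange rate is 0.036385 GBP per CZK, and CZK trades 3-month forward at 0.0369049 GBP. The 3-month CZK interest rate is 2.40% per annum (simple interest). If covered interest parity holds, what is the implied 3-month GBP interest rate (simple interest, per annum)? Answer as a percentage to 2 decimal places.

T = 3/12 years.
By CIP, F/S equals the GBP-to-CZK growth ratio: 0.0369049/0.036385 = 1.0142889.
CZK growth factor: 1 + 0.0240×3/12 = 1.006000.
So the GBP growth factor = 1.0203746.
r = (1.0203746 − 1)/(3/12) = 0.081498 → 8.15%.

8.15%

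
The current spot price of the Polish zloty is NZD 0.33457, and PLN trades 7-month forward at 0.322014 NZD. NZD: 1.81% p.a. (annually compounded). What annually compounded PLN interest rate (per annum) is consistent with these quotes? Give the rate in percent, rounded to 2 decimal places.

8.71%

T = 7/12 years.
CIP gives F = S · g_NZD/g_PLN, so g_NZD/g_PLN = 0.322014/0.33457 = 0.9624712.
NZD growth factor: (1 + 0.0181)^(7/12) = 1.0105189.
Hence g_PLN = 1.0499212.
r = 1.0499212^(12/7) − 1 = 0.087098 → 8.71%.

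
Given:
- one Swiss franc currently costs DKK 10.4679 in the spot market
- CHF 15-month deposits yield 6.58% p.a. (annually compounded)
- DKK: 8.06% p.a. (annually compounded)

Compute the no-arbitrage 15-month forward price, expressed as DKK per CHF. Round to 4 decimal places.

T = 15/12 years.
DKK accumulates by (1 + 0.0806)^(15/12) = 1.10174529.
CHF growth factor: (1 + 0.0658)^(15/12) = 1.08291569.
CIP: F = S · (grow DKK)/(grow CHF) = 10.4679 × 1.10174529/1.08291569 = 10.649915 DKK per CHF.

10.6499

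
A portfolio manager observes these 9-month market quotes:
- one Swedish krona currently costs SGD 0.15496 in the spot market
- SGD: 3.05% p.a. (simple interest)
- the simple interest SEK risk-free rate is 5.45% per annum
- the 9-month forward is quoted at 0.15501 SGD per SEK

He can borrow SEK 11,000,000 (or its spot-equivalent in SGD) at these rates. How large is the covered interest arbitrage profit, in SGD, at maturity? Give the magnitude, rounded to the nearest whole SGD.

SGD 31,255

T = 9/12 years.
Keep in SEK, deliver into the forward: 11,000,000·1.040875·0.15501 = SGD 1,774,806.37.
Swap to SGD now, deposit: 11,000,000·0.15496·1.022875 = SGD 1,743,551.81.
The quoted forward overvalues SEK, so borrow SGD, buy SEK at spot, deposit the SEK at 5.45%, and sell the proceeds forward at 0.15501.
The gap between the two covered legs is SGD 31,255.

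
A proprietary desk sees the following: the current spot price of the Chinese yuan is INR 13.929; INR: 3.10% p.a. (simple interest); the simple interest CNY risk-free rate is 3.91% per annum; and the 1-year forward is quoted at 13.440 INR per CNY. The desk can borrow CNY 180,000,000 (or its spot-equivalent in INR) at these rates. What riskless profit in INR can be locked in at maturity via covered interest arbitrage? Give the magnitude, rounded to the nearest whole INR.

T = 1 year.
Route A — deposit CNY, sell forward: 180,000,000 × 1.039100 × 13.440 = INR 2,513,790,720.00.
Route B — convert at spot, deposit INR: 180,000,000 × 13.929 × 1.031000 = INR 2,584,943,820.00.
The quoted forward undervalues CNY, so borrow CNY, convert to INR at spot, deposit the INR at 3.10%, and buy CNY forward at 13.440 to cover the loan.
Profit = 2,584,943,820.00 − 2,513,790,720.00 = INR 71,153,100.

INR 71,153,100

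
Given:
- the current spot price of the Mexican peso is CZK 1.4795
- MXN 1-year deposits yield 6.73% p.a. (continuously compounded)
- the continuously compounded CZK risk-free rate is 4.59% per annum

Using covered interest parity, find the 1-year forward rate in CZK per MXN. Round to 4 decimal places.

T = 1 year.
CZK accumulates by e^(0.0459×1) = 1.0469697.
MXN growth factor: e^(0.0673×1) = 1.0696163.
Forward (CZK per MXN) = 1.4795 × 1.0469697 / 1.0696163 = 1.448175.

1.4482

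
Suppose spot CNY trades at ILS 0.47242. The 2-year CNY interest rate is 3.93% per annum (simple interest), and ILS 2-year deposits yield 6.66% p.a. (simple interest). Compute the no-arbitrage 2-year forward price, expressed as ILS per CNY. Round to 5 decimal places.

0.49633

T = 2 years.
ILS accumulates by 1 + 0.0666×2 = 1.133200.
Growth of 1 CNY over T: 1 + 0.0393×2 = 1.078600.
So F = 0.47242 × 1.133200 / 1.078600 = 0.4963345 (ILS/CNY).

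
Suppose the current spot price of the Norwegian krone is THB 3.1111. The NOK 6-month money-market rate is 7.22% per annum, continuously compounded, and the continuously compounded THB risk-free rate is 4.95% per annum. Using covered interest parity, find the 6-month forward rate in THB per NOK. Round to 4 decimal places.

T = 6/12 years.
THB accumulates by e^(0.0495×6/12) = 1.0250588.
NOK growth factor: e^(0.0722×6/12) = 1.0367595.
CIP: F = S · (grow THB)/(grow NOK) = 3.1111 × 1.0250588/1.0367595 = 3.075989 THB per NOK.

3.0760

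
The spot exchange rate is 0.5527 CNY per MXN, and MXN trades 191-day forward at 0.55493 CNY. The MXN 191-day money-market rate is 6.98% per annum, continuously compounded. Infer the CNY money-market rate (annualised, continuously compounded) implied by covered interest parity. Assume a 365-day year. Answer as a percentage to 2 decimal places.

T = 191/365 years.
F/S = 0.55493/0.5527 = 1.0040347 = (growth of CNY) / (growth of MXN).
The MXN side grows by e^(0.0698×191/365) = 1.0372007.
That pins the CNY growth at 1.0413855.
r = ln(1.0413855)/(191/365) = 0.077495 → 7.75%.

7.75%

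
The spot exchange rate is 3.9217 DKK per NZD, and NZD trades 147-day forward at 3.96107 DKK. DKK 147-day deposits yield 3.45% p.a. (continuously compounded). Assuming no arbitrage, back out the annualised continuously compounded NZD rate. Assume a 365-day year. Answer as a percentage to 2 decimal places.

T = 147/365 years.
CIP gives F = S · g_DKK/g_NZD, so g_DKK/g_NZD = 3.96107/3.9217 = 1.0100390.
DKK growth factor: e^(0.0345×147/365) = 1.0139915.
Hence g_NZD = 1.0039132.
r = ln(1.0039132)/(147/365) = 0.009697 → 0.97%.

0.97%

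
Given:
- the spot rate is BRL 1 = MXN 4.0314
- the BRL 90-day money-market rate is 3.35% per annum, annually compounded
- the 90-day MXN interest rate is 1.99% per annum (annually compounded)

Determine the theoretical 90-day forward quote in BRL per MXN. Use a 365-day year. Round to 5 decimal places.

0.24886

T = 90/365 years.
Growth of 1 MXN over T: (1 + 0.0199)^(90/365) = 1.0048705.
BRL accumulates by (1 + 0.0335)^(90/365) = 1.008158.
So F = 4.0314 × 1.0048705 / 1.008158 = 4.018254 (MXN/BRL).
Quoted the other way: 1/4.018254 = 0.24886 BRL per MXN.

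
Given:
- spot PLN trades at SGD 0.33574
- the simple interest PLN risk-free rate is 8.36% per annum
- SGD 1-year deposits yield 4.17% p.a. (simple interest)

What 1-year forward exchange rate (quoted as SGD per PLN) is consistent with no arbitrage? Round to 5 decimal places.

T = 1 year.
Growth of 1 SGD over T: 1 + 0.0417×1 = 1.041700.
PLN growth factor: 1 + 0.0836×1 = 1.083600.
So F = 0.33574 × 1.041700 / 1.083600 = 0.3227578 (SGD/PLN).

0.32276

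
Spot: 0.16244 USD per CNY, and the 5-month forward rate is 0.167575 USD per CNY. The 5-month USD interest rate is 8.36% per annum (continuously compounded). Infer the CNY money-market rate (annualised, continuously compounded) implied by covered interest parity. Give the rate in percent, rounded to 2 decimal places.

T = 5/12 years.
F/S = 0.167575/0.16244 = 1.0316117 = (growth of USD) / (growth of CNY).
USD growth factor: e^(0.0836×5/12) = 1.0354471.
Hence g_CNY = 1.0037179.
Take logs: ln 1.0037179 / (5/12) = 0.008906, so 0.89%.

0.89%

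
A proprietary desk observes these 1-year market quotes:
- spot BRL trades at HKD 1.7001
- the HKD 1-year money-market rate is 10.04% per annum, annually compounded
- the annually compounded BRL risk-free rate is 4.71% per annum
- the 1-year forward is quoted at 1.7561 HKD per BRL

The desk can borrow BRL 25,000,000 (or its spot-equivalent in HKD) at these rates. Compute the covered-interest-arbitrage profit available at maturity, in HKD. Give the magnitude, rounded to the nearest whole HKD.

HKD 799,443

T = 1 year.
Invest the BRL and cover forward: 25,000,000 × 1.047100 × 1.7561 = HKD 45,970,307.75.
Convert at spot and invest in HKD: 25,000,000 × 1.7001 × 1.100400 = HKD 46,769,751.00.
The quoted forward undervalues BRL, so borrow BRL, convert to HKD at spot, deposit the HKD at 10.04%, and buy BRL forward at 1.7561 to cover the loan.
Arbitrage profit = |45,970,307.75 − 46,769,751.00| = HKD 799,443.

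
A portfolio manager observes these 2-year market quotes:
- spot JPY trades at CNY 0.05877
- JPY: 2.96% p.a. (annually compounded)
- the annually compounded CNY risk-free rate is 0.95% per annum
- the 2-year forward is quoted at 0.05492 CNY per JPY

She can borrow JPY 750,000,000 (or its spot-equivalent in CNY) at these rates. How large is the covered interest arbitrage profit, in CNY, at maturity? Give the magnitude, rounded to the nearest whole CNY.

T = 2 years.
Invest the JPY and cover forward: 750,000,000 × 1.06007616 × 0.05492 = CNY 43,664,537.03.
Convert at spot and invest in CNY: 750,000,000 × 0.05877 × 1.01909025 = CNY 44,918,950.49.
The quoted forward undervalues JPY, so borrow JPY, convert to CNY at spot, deposit the CNY at 0.95%, and buy JPY forward at 0.05492 to cover the loan.
Profit = 44,918,950.49 − 43,664,537.03 = CNY 1,254,413.

CNY 1,254,413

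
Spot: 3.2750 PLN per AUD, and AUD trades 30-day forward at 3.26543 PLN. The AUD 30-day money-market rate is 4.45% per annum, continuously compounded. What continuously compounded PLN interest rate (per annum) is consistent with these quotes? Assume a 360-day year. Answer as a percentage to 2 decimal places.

0.94%

T = 30/360 years.
F/S = 3.26543/3.275 = 0.9970779 = (growth of PLN) / (growth of AUD).
AUD growth factor: e^(0.0445×30/360) = 1.0037152.
So the PLN growth factor = 1.0007822.
Take logs: ln 1.0007822 / (30/360) = 0.009383, so 0.94%.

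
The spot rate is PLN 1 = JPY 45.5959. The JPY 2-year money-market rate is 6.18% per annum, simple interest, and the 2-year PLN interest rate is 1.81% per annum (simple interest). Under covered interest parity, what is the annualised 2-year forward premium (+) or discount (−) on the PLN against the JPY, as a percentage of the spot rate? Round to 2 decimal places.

+4.22%

T = 2 years.
No-arbitrage forward: 45.5959 × 1.123600 / 1.036200 = 49.4417615 JPY/PLN.
(F − S)/S ÷ T = (49.4417615 − 45.5959)/45.5959/2 = 0.042173 → 4.22%.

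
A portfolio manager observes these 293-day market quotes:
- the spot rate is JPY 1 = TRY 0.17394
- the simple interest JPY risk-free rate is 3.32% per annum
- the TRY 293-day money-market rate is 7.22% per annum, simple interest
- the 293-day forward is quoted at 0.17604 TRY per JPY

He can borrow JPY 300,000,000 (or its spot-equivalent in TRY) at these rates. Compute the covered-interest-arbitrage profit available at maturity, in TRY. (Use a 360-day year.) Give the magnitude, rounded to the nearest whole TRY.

TRY 1,009,320

T = 293/360 years.
Route A — deposit JPY, sell forward: 300,000,000 × 1.0270211111 × 0.17604 = TRY 54,239,038.92.
Route B — convert at spot, deposit TRY: 300,000,000 × 0.17394 × 1.0587627778 = TRY 55,248,359.27.
The quoted forward undervalues JPY, so borrow JPY, convert to TRY at spot, deposit the TRY at 7.22%, and buy JPY forward at 0.17604 to cover the loan.
Profit = 55,248,359.27 − 54,239,038.92 = TRY 1,009,320.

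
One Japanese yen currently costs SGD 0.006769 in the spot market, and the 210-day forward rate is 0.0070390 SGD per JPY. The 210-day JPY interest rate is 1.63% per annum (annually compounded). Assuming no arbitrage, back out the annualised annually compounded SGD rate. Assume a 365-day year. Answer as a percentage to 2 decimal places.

T = 210/365 years.
CIP gives F = S · g_SGD/g_JPY, so g_SGD/g_JPY = 0.007039/0.006769 = 1.0398877.
The JPY side grows by (1 + 0.0163)^(210/365) = 1.0093459.
Hence g_SGD = 1.0496064.
Annualise: 1.0496064^(365/210) − 1 = 0.087792 = 8.78%.

8.78%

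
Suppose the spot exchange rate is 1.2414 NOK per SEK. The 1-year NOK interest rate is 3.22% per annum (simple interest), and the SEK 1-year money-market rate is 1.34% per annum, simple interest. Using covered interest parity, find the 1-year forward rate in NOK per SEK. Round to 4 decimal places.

T = 1 year.
NOK growth factor: 1 + 0.0322×1 = 1.032200.
SEK growth factor: 1 + 0.0134×1 = 1.013400.
So F = 1.2414 × 1.032200 / 1.013400 = 1.264430 (NOK/SEK).

1.2644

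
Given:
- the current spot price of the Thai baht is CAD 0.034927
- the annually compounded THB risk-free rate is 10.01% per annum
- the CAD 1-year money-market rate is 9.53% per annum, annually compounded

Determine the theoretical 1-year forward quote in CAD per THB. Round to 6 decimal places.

T = 1 year.
CAD growth factor: (1 + 0.0953)^1 = 1.095300.
THB growth factor: (1 + 0.1001)^1 = 1.100100.
So F = 0.034927 × 1.095300 / 1.100100 = 0.03477461 (CAD/THB).

0.034775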